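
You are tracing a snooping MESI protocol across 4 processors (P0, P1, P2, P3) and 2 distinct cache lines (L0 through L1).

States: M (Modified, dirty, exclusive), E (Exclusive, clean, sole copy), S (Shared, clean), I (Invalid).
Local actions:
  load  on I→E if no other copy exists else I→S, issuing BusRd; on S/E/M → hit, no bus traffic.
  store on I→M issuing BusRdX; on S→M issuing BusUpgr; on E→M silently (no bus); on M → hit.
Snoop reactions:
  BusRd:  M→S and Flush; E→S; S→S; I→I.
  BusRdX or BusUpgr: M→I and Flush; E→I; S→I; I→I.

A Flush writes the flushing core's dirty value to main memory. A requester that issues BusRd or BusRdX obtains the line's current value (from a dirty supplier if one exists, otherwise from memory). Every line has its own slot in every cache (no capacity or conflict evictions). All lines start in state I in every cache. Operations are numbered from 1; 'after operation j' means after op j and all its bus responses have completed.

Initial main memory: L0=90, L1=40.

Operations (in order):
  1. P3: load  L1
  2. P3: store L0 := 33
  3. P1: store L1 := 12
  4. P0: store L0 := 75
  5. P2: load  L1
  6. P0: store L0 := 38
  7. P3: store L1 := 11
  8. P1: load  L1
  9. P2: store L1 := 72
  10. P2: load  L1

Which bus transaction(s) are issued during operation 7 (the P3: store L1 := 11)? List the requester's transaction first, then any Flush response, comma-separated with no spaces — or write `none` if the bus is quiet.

bus = BusRdX

[1] P3: load  L1 | P0:I, P1:I, P2:I, P3:E(40) | bus: BusRd
[2] P3: store L0 := 33 | P0:I, P1:I, P2:I, P3:M(33) | bus: BusRdX
[3] P1: store L1 := 12 | P0:I, P1:M(12), P2:I, P3:I | bus: BusRdX
[4] P0: store L0 := 75 | P0:M(75), P1:I, P2:I, P3:I | bus: BusRdX,Flush
[5] P2: load  L1 | P0:I, P1:S(12), P2:S(12), P3:I | bus: BusRd,Flush
[6] P0: store L0 := 38 | P0:M(38), P1:I, P2:I, P3:I | bus: none
[7] P3: store L1 := 11 | P0:I, P1:I, P2:I, P3:M(11) | bus: BusRdX
[8] P1: load  L1 | P0:I, P1:S(11), P2:I, P3:S(11) | bus: BusRd,Flush
[9] P2: store L1 := 72 | P0:I, P1:I, P2:M(72), P3:I | bus: BusRdX
[10] P2: load  L1 | P0:I, P1:I, P2:M(72), P3:I | bus: none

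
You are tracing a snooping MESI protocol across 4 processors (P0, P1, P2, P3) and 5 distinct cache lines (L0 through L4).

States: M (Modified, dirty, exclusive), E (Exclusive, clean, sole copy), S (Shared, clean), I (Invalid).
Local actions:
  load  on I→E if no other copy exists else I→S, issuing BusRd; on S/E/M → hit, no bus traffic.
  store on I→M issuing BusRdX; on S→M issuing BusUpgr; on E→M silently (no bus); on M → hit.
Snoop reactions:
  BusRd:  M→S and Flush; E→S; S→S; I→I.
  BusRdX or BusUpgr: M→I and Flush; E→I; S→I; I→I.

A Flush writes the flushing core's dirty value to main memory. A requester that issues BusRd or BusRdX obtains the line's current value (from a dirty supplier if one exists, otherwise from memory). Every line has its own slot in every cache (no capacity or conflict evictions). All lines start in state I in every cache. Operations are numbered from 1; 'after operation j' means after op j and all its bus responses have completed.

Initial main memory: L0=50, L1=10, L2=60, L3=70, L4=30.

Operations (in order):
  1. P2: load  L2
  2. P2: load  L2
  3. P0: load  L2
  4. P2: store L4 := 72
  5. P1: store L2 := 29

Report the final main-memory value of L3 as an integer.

step 1: P2: load  L2  ⟶  IIEI  (L2)  txn=BusRd  M[L2]=60
step 2: P2: load  L2  ⟶  IIEI  (L2)  txn=∅  M[L2]=60
step 3: P0: load  L2  ⟶  SISI  (L2)  txn=BusRd  M[L2]=60
step 4: P2: store L4 := 72  ⟶  IIMI  (L4)  txn=BusRdX  M[L4]=30
step 5: P1: store L2 := 29  ⟶  IMII  (L2)  txn=BusRdX  M[L2]=60

memory[L3] = 70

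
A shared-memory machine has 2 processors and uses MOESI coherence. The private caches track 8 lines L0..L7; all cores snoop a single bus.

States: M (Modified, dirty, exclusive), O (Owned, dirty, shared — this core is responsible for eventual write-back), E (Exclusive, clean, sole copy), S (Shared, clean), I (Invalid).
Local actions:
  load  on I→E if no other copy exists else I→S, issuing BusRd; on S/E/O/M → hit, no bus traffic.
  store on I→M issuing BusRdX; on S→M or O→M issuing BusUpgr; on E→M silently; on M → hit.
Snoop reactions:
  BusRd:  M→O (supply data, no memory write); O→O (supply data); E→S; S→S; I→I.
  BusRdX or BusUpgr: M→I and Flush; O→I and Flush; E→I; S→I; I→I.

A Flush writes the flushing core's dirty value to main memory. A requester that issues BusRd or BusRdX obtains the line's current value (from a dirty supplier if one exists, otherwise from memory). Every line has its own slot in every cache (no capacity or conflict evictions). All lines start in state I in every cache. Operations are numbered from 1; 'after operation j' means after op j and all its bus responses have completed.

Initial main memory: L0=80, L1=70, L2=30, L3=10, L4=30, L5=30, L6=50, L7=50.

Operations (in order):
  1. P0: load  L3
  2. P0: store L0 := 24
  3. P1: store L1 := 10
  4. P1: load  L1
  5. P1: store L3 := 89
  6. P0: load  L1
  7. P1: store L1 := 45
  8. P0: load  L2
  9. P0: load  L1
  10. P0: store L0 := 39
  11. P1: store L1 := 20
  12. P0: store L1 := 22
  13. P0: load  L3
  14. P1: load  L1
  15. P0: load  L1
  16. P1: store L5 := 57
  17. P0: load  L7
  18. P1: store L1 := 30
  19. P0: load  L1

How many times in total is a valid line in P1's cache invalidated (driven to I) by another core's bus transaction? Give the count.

[1] P0: load  L3 | P0:E(10), P1:I | bus: BusRd
[2] P0: store L0 := 24 | P0:M(24), P1:I | bus: BusRdX
[3] P1: store L1 := 10 | P0:I, P1:M(10) | bus: BusRdX
[4] P1: load  L1 | P0:I, P1:M(10) | bus: none
[5] P1: store L3 := 89 | P0:I, P1:M(89) | bus: BusRdX
[6] P0: load  L1 | P0:S(10), P1:O(10) | bus: BusRd
[7] P1: store L1 := 45 | P0:I, P1:M(45) | bus: BusUpgr
[8] P0: load  L2 | P0:E(30), P1:I | bus: BusRd
[9] P0: load  L1 | P0:S(45), P1:O(45) | bus: BusRd
[10] P0: store L0 := 39 | P0:M(39), P1:I | bus: none
[11] P1: store L1 := 20 | P0:I, P1:M(20) | bus: BusUpgr
[12] P0: store L1 := 22 | P0:M(22), P1:I | bus: BusRdX,Flush
[13] P0: load  L3 | P0:S(89), P1:O(89) | bus: BusRd
[14] P1: load  L1 | P0:O(22), P1:S(22) | bus: BusRd
[15] P0: load  L1 | P0:O(22), P1:S(22) | bus: none
[16] P1: store L5 := 57 | P0:I, P1:M(57) | bus: BusRdX
[17] P0: load  L7 | P0:E(50), P1:I | bus: BusRd
[18] P1: store L1 := 30 | P0:I, P1:M(30) | bus: BusUpgr,Flush
[19] P0: load  L1 | P0:S(30), P1:O(30) | bus: BusRd

invalidations = 1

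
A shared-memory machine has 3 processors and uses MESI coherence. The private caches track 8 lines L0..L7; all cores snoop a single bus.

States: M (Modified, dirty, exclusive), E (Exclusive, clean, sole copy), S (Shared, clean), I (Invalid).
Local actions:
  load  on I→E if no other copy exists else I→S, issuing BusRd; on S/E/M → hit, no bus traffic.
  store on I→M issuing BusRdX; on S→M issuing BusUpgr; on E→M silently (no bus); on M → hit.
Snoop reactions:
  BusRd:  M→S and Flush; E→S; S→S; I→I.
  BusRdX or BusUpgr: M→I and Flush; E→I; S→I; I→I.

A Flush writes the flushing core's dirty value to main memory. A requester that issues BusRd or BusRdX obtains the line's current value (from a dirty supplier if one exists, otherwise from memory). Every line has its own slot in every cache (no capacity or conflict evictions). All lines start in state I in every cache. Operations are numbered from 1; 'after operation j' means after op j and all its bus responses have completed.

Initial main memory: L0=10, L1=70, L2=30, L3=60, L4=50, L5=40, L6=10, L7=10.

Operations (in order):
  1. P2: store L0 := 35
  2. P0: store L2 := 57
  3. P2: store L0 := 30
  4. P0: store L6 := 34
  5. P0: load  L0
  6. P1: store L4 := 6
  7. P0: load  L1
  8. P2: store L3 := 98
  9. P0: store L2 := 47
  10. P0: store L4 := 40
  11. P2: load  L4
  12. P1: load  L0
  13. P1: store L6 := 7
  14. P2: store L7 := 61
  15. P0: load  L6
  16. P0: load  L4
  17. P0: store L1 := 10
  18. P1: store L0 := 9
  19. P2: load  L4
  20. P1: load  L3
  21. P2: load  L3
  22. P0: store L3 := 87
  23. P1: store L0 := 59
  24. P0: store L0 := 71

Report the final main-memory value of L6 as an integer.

memory[L6] = 7

  op1 P2: store L0 := 35 → I/I/M on L0; bus BusRdX; mem=10
  op2 P0: store L2 := 57 → M/I/I on L2; bus BusRdX; mem=30
  op3 P2: store L0 := 30 → I/I/M on L0; bus (none); mem=10
  op4 P0: store L6 := 34 → M/I/I on L6; bus BusRdX; mem=10
  op5 P0: load  L0 → S/I/S on L0; bus BusRd Flush; mem=30
  op6 P1: store L4 := 6 → I/M/I on L4; bus BusRdX; mem=50
  op7 P0: load  L1 → E/I/I on L1; bus BusRd; mem=70
  op8 P2: store L3 := 98 → I/I/M on L3; bus BusRdX; mem=60
  op9 P0: store L2 := 47 → M/I/I on L2; bus (none); mem=30
  op10 P0: store L4 := 40 → M/I/I on L4; bus BusRdX Flush; mem=6
  op11 P2: load  L4 → S/I/S on L4; bus BusRd Flush; mem=40
  op12 P1: load  L0 → S/S/S on L0; bus BusRd; mem=30
  op13 P1: store L6 := 7 → I/M/I on L6; bus BusRdX Flush; mem=34
  op14 P2: store L7 := 61 → I/I/M on L7; bus BusRdX; mem=10
  op15 P0: load  L6 → S/S/I on L6; bus BusRd Flush; mem=7
  op16 P0: load  L4 → S/I/S on L4; bus (none); mem=40
  op17 P0: store L1 := 10 → M/I/I on L1; bus (none); mem=70
  op18 P1: store L0 := 9 → I/M/I on L0; bus BusUpgr; mem=30
  op19 P2: load  L4 → S/I/S on L4; bus (none); mem=40
  op20 P1: load  L3 → I/S/S on L3; bus BusRd Flush; mem=98
  op21 P2: load  L3 → I/S/S on L3; bus (none); mem=98
  op22 P0: store L3 := 87 → M/I/I on L3; bus BusRdX; mem=98
  op23 P1: store L0 := 59 → I/M/I on L0; bus (none); mem=30
  op24 P0: store L0 := 71 → M/I/I on L0; bus BusRdX Flush; mem=59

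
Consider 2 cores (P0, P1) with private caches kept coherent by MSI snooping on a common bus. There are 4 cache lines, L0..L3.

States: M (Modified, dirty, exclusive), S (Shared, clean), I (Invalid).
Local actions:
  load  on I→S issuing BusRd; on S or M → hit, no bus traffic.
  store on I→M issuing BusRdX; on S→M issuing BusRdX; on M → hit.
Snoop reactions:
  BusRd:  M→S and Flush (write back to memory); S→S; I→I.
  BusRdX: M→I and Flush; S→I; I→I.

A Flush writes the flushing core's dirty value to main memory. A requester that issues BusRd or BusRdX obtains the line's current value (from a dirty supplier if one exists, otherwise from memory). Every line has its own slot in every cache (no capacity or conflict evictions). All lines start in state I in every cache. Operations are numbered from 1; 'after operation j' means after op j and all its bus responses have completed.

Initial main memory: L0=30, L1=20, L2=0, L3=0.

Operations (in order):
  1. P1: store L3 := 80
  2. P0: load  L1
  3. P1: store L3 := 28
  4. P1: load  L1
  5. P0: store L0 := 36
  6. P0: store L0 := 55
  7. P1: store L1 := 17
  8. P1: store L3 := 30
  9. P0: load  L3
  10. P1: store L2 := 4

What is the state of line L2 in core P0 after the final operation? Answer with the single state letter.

state = I

1. P1: store L3 := 80  bus=[BusRdX]  L3: P0=I P1=M  mem[L3]=0
2. P0: load  L1  bus=[BusRd]  L1: P0=S P1=I  mem[L1]=20
3. P1: store L3 := 28  bus=[-]  L3: P0=I P1=M  mem[L3]=0
4. P1: load  L1  bus=[BusRd]  L1: P0=S P1=S  mem[L1]=20
5. P0: store L0 := 36  bus=[BusRdX]  L0: P0=M P1=I  mem[L0]=30
6. P0: store L0 := 55  bus=[-]  L0: P0=M P1=I  mem[L0]=30
7. P1: store L1 := 17  bus=[BusRdX]  L1: P0=I P1=M  mem[L1]=20
8. P1: store L3 := 30  bus=[-]  L3: P0=I P1=M  mem[L3]=0
9. P0: load  L3  bus=[BusRd,Flush]  L3: P0=S P1=S  mem[L3]=30
10. P1: store L2 := 4  bus=[BusRdX]  L2: P0=I P1=M  mem[L2]=0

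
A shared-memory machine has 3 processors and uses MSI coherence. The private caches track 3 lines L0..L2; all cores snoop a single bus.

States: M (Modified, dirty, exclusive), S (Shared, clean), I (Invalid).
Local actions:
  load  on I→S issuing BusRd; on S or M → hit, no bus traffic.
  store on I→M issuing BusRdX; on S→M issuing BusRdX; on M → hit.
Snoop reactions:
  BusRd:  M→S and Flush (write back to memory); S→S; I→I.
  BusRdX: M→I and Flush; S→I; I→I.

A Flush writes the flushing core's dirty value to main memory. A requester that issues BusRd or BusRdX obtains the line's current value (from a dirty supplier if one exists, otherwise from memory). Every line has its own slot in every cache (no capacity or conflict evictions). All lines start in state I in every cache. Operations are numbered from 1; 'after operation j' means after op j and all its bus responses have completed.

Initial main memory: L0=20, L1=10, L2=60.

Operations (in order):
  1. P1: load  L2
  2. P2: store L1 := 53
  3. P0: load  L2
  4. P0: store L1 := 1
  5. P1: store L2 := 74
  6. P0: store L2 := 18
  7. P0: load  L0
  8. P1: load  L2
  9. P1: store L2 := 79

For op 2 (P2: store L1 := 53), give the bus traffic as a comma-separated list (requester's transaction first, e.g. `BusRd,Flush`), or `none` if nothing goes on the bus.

bus = BusRdX

  op1 P1: load  L2 → I/S/I on L2; bus BusRd; mem=60
  op2 P2: store L1 := 53 → I/I/M on L1; bus BusRdX; mem=10
  op3 P0: load  L2 → S/S/I on L2; bus BusRd; mem=60
  op4 P0: store L1 := 1 → M/I/I on L1; bus BusRdX Flush; mem=53
  op5 P1: store L2 := 74 → I/M/I on L2; bus BusRdX; mem=60
  op6 P0: store L2 := 18 → M/I/I on L2; bus BusRdX Flush; mem=74
  op7 P0: load  L0 → S/I/I on L0; bus BusRd; mem=20
  op8 P1: load  L2 → S/S/I on L2; bus BusRd Flush; mem=18
  op9 P1: store L2 := 79 → I/M/I on L2; bus BusRdX; mem=18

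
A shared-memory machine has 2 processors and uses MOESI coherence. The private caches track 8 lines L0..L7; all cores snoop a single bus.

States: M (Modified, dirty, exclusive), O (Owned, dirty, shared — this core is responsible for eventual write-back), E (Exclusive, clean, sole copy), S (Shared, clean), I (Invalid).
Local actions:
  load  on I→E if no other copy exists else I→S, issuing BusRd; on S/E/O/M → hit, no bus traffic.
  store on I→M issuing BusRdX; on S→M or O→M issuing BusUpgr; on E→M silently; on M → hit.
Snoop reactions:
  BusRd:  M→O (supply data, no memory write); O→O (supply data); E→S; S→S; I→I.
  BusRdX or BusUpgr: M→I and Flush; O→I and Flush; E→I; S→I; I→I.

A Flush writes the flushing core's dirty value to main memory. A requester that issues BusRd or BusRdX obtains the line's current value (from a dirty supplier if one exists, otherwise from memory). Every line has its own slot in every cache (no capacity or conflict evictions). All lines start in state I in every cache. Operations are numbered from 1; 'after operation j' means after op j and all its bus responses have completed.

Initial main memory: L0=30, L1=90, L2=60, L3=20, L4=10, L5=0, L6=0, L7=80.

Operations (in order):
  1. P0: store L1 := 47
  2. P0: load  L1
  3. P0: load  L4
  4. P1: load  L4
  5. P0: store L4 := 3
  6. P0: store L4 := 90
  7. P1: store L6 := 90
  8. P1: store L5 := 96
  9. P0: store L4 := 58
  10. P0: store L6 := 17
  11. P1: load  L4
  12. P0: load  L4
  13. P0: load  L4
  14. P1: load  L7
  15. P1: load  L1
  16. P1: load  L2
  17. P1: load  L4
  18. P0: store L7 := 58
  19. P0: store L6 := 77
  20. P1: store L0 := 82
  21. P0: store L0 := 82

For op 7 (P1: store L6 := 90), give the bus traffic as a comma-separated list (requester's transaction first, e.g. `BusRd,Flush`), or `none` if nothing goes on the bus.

  op1 P0: store L1 := 47 → M/I on L1; bus BusRdX; mem=90
  op2 P0: load  L1 → M/I on L1; bus (none); mem=90
  op3 P0: load  L4 → E/I on L4; bus BusRd; mem=10
  op4 P1: load  L4 → S/S on L4; bus BusRd; mem=10
  op5 P0: store L4 := 3 → M/I on L4; bus BusUpgr; mem=10
  op6 P0: store L4 := 90 → M/I on L4; bus (none); mem=10
  op7 P1: store L6 := 90 → I/M on L6; bus BusRdX; mem=0
  op8 P1: store L5 := 96 → I/M on L5; bus BusRdX; mem=0
  op9 P0: store L4 := 58 → M/I on L4; bus (none); mem=10
  op10 P0: store L6 := 17 → M/I on L6; bus BusRdX Flush; mem=90
  op11 P1: load  L4 → O/S on L4; bus BusRd; mem=10
  op12 P0: load  L4 → O/S on L4; bus (none); mem=10
  op13 P0: load  L4 → O/S on L4; bus (none); mem=10
  op14 P1: load  L7 → I/E on L7; bus BusRd; mem=80
  op15 P1: load  L1 → O/S on L1; bus BusRd; mem=90
  op16 P1: load  L2 → I/E on L2; bus BusRd; mem=60
  op17 P1: load  L4 → O/S on L4; bus (none); mem=10
  op18 P0: store L7 := 58 → M/I on L7; bus BusRdX; mem=80
  op19 P0: store L6 := 77 → M/I on L6; bus (none); mem=90
  op20 P1: store L0 := 82 → I/M on L0; bus BusRdX; mem=30
  op21 P0: store L0 := 82 → M/I on L0; bus BusRdX Flush; mem=82

bus = BusRdX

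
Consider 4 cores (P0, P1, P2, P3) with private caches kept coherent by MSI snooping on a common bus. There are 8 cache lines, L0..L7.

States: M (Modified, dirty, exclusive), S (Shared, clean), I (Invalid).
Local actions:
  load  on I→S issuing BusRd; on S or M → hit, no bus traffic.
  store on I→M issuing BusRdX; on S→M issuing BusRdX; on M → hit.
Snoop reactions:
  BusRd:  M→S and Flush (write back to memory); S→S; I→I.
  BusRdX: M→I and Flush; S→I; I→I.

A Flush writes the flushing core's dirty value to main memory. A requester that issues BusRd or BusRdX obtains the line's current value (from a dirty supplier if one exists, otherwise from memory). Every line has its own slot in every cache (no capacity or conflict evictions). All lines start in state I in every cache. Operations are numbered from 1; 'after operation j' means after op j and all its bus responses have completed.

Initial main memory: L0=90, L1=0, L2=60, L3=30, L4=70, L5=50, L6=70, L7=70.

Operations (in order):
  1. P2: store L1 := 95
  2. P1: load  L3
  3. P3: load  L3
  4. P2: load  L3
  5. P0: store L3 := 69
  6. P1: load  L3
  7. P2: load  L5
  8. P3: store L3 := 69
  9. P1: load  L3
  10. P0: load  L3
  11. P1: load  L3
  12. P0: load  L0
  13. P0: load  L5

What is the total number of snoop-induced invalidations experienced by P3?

step 1: P2: store L1 := 95  ⟶  IIMI  (L1)  txn=BusRdX  M[L1]=0
step 2: P1: load  L3  ⟶  ISII  (L3)  txn=BusRd  M[L3]=30
step 3: P3: load  L3  ⟶  ISIS  (L3)  txn=BusRd  M[L3]=30
step 4: P2: load  L3  ⟶  ISSS  (L3)  txn=BusRd  M[L3]=30
step 5: P0: store L3 := 69  ⟶  MIII  (L3)  txn=BusRdX  M[L3]=30
step 6: P1: load  L3  ⟶  SSII  (L3)  txn=BusRd+Flush  M[L3]=69
step 7: P2: load  L5  ⟶  IISI  (L5)  txn=BusRd  M[L5]=50
step 8: P3: store L3 := 69  ⟶  IIIM  (L3)  txn=BusRdX  M[L3]=69
step 9: P1: load  L3  ⟶  ISIS  (L3)  txn=BusRd+Flush  M[L3]=69
step 10: P0: load  L3  ⟶  SSIS  (L3)  txn=BusRd  M[L3]=69
step 11: P1: load  L3  ⟶  SSIS  (L3)  txn=∅  M[L3]=69
step 12: P0: load  L0  ⟶  SIII  (L0)  txn=BusRd  M[L0]=90
step 13: P0: load  L5  ⟶  SISI  (L5)  txn=BusRd  M[L5]=50

invalidations = 1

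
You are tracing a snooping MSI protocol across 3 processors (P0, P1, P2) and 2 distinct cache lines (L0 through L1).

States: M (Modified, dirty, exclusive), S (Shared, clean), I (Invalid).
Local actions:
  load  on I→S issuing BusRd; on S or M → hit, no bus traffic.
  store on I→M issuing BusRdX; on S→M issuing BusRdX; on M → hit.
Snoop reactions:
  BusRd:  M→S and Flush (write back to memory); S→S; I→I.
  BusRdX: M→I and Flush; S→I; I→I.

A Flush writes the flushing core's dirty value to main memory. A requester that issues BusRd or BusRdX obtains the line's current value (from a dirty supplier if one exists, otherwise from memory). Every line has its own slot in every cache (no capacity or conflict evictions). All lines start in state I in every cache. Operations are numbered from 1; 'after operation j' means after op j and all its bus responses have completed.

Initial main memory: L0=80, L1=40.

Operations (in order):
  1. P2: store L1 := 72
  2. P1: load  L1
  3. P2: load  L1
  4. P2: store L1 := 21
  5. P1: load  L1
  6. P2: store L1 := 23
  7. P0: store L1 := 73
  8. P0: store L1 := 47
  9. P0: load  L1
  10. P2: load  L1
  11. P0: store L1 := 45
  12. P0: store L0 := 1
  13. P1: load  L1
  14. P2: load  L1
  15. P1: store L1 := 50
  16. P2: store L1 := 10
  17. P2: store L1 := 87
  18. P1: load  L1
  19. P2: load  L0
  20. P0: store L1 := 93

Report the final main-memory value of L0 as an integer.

memory[L0] = 1

  op1 P2: store L1 := 72 → I/I/M on L1; bus BusRdX; mem=40
  op2 P1: load  L1 → I/S/S on L1; bus BusRd Flush; mem=72
  op3 P2: load  L1 → I/S/S on L1; bus (none); mem=72
  op4 P2: store L1 := 21 → I/I/M on L1; bus BusRdX; mem=72
  op5 P1: load  L1 → I/S/S on L1; bus BusRd Flush; mem=21
  op6 P2: store L1 := 23 → I/I/M on L1; bus BusRdX; mem=21
  op7 P0: store L1 := 73 → M/I/I on L1; bus BusRdX Flush; mem=23
  op8 P0: store L1 := 47 → M/I/I on L1; bus (none); mem=23
  op9 P0: load  L1 → M/I/I on L1; bus (none); mem=23
  op10 P2: load  L1 → S/I/S on L1; bus BusRd Flush; mem=47
  op11 P0: store L1 := 45 → M/I/I on L1; bus BusRdX; mem=47
  op12 P0: store L0 := 1 → M/I/I on L0; bus BusRdX; mem=80
  op13 P1: load  L1 → S/S/I on L1; bus BusRd Flush; mem=45
  op14 P2: load  L1 → S/S/S on L1; bus BusRd; mem=45
  op15 P1: store L1 := 50 → I/M/I on L1; bus BusRdX; mem=45
  op16 P2: store L1 := 10 → I/I/M on L1; bus BusRdX Flush; mem=50
  op17 P2: store L1 := 87 → I/I/M on L1; bus (none); mem=50
  op18 P1: load  L1 → I/S/S on L1; bus BusRd Flush; mem=87
  op19 P2: load  L0 → S/I/S on L0; bus BusRd Flush; mem=1
  op20 P0: store L1 := 93 → M/I/I on L1; bus BusRdX; mem=87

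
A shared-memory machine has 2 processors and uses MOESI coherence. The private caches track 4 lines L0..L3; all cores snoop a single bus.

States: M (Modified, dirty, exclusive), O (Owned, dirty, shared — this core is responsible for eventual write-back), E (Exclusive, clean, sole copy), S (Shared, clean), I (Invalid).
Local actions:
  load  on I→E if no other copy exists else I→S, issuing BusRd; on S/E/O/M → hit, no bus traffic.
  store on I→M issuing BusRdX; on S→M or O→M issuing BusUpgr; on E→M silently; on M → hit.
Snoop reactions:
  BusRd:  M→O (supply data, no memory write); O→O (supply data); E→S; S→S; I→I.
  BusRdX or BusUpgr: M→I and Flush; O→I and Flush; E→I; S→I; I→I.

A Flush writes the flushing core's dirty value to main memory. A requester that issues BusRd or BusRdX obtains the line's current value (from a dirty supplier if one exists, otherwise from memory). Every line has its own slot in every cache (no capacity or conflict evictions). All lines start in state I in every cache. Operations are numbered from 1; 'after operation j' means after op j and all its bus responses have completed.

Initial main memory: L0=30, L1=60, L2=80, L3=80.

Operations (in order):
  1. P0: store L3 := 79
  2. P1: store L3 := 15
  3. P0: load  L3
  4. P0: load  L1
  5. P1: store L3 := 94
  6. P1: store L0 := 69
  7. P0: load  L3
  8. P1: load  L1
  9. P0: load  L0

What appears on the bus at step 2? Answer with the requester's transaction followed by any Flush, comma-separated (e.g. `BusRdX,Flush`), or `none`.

[1] P0: store L3 := 79 | P0:M(79), P1:I | bus: BusRdX
[2] P1: store L3 := 15 | P0:I, P1:M(15) | bus: BusRdX,Flush
[3] P0: load  L3 | P0:S(15), P1:O(15) | bus: BusRd
[4] P0: load  L1 | P0:E(60), P1:I | bus: BusRd
[5] P1: store L3 := 94 | P0:I, P1:M(94) | bus: BusUpgr
[6] P1: store L0 := 69 | P0:I, P1:M(69) | bus: BusRdX
[7] P0: load  L3 | P0:S(94), P1:O(94) | bus: BusRd
[8] P1: load  L1 | P0:S(60), P1:S(60) | bus: BusRd
[9] P0: load  L0 | P0:S(69), P1:O(69) | bus: BusRd

bus = BusRdX,Flush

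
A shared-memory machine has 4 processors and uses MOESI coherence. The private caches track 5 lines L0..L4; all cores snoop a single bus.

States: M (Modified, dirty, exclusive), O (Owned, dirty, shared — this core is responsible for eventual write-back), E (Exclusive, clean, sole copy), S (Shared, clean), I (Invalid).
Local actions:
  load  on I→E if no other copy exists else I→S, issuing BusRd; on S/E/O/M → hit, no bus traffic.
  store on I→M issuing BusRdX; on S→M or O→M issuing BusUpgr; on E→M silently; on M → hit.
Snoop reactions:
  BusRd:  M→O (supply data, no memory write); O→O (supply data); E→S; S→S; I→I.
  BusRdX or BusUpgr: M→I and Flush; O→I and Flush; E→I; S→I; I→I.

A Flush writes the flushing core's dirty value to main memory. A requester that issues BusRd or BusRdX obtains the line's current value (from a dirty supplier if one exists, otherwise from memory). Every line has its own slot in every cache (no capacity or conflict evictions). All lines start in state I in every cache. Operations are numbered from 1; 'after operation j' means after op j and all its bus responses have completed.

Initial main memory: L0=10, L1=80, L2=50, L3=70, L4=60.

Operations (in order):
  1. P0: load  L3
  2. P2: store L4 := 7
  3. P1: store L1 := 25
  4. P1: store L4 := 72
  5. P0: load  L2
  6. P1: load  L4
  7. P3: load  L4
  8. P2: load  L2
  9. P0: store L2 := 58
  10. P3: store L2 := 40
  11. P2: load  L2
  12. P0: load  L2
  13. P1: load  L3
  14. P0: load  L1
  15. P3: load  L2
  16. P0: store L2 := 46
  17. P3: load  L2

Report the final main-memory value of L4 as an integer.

memory[L4] = 7

[1] P0: load  L3 | P0:E(70), P1:I, P2:I, P3:I | bus: BusRd
[2] P2: store L4 := 7 | P0:I, P1:I, P2:M(7), P3:I | bus: BusRdX
[3] P1: store L1 := 25 | P0:I, P1:M(25), P2:I, P3:I | bus: BusRdX
[4] P1: store L4 := 72 | P0:I, P1:M(72), P2:I, P3:I | bus: BusRdX,Flush
[5] P0: load  L2 | P0:E(50), P1:I, P2:I, P3:I | bus: BusRd
[6] P1: load  L4 | P0:I, P1:M(72), P2:I, P3:I | bus: none
[7] P3: load  L4 | P0:I, P1:O(72), P2:I, P3:S(72) | bus: BusRd
[8] P2: load  L2 | P0:S(50), P1:I, P2:S(50), P3:I | bus: BusRd
[9] P0: store L2 := 58 | P0:M(58), P1:I, P2:I, P3:I | bus: BusUpgr
[10] P3: store L2 := 40 | P0:I, P1:I, P2:I, P3:M(40) | bus: BusRdX,Flush
[11] P2: load  L2 | P0:I, P1:I, P2:S(40), P3:O(40) | bus: BusRd
[12] P0: load  L2 | P0:S(40), P1:I, P2:S(40), P3:O(40) | bus: BusRd
[13] P1: load  L3 | P0:S(70), P1:S(70), P2:I, P3:I | bus: BusRd
[14] P0: load  L1 | P0:S(25), P1:O(25), P2:I, P3:I | bus: BusRd
[15] P3: load  L2 | P0:S(40), P1:I, P2:S(40), P3:O(40) | bus: none
[16] P0: store L2 := 46 | P0:M(46), P1:I, P2:I, P3:I | bus: BusUpgr,Flush
[17] P3: load  L2 | P0:O(46), P1:I, P2:I, P3:S(46) | bus: BusRd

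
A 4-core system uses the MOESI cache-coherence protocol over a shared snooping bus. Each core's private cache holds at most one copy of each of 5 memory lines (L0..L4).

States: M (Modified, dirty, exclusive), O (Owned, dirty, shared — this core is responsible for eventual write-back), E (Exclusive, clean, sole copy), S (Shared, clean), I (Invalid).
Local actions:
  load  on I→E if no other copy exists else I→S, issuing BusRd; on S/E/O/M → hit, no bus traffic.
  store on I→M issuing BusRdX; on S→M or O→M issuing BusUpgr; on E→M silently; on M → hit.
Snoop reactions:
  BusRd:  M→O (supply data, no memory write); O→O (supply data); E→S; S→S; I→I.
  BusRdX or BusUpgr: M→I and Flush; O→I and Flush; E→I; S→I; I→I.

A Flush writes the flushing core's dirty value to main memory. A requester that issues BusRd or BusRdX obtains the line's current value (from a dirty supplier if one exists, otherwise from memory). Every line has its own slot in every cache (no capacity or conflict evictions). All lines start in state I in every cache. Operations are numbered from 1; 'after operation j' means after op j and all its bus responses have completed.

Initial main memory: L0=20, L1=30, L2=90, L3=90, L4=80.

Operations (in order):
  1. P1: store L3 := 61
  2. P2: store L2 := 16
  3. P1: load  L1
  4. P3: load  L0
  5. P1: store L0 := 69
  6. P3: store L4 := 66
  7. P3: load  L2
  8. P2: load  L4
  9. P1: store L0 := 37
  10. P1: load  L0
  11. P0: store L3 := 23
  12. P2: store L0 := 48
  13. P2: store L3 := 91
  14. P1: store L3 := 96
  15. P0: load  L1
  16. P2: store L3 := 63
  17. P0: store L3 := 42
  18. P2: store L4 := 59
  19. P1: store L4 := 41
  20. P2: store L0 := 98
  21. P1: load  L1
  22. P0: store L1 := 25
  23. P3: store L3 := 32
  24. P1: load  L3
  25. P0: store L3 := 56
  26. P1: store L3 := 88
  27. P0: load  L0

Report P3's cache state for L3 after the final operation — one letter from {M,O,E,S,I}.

1. P1: store L3 := 61  bus=[BusRdX]  L3: P0=I P1=M P2=I P3=I  mem[L3]=90
2. P2: store L2 := 16  bus=[BusRdX]  L2: P0=I P1=I P2=M P3=I  mem[L2]=90
3. P1: load  L1  bus=[BusRd]  L1: P0=I P1=E P2=I P3=I  mem[L1]=30
4. P3: load  L0  bus=[BusRd]  L0: P0=I P1=I P2=I P3=E  mem[L0]=20
5. P1: store L0 := 69  bus=[BusRdX]  L0: P0=I P1=M P2=I P3=I  mem[L0]=20
6. P3: store L4 := 66  bus=[BusRdX]  L4: P0=I P1=I P2=I P3=M  mem[L4]=80
7. P3: load  L2  bus=[BusRd]  L2: P0=I P1=I P2=O P3=S  mem[L2]=90
8. P2: load  L4  bus=[BusRd]  L4: P0=I P1=I P2=S P3=O  mem[L4]=80
9. P1: store L0 := 37  bus=[-]  L0: P0=I P1=M P2=I P3=I  mem[L0]=20
10. P1: load  L0  bus=[-]  L0: P0=I P1=M P2=I P3=I  mem[L0]=20
11. P0: store L3 := 23  bus=[BusRdX,Flush]  L3: P0=M P1=I P2=I P3=I  mem[L3]=61
12. P2: store L0 := 48  bus=[BusRdX,Flush]  L0: P0=I P1=I P2=M P3=I  mem[L0]=37
13. P2: store L3 := 91  bus=[BusRdX,Flush]  L3: P0=I P1=I P2=M P3=I  mem[L3]=23
14. P1: store L3 := 96  bus=[BusRdX,Flush]  L3: P0=I P1=M P2=I P3=I  mem[L3]=91
15. P0: load  L1  bus=[BusRd]  L1: P0=S P1=S P2=I P3=I  mem[L1]=30
16. P2: store L3 := 63  bus=[BusRdX,Flush]  L3: P0=I P1=I P2=M P3=I  mem[L3]=96
17. P0: store L3 := 42  bus=[BusRdX,Flush]  L3: P0=M P1=I P2=I P3=I  mem[L3]=63
18. P2: store L4 := 59  bus=[BusUpgr,Flush]  L4: P0=I P1=I P2=M P3=I  mem[L4]=66
19. P1: store L4 := 41  bus=[BusRdX,Flush]  L4: P0=I P1=M P2=I P3=I  mem[L4]=59
20. P2: store L0 := 98  bus=[-]  L0: P0=I P1=I P2=M P3=I  mem[L0]=37
21. P1: load  L1  bus=[-]  L1: P0=S P1=S P2=I P3=I  mem[L1]=30
22. P0: store L1 := 25  bus=[BusUpgr]  L1: P0=M P1=I P2=I P3=I  mem[L1]=30
23. P3: store L3 := 32  bus=[BusRdX,Flush]  L3: P0=I P1=I P2=I P3=M  mem[L3]=42
24. P1: load  L3  bus=[BusRd]  L3: P0=I P1=S P2=I P3=O  mem[L3]=42
25. P0: store L3 := 56  bus=[BusRdX,Flush]  L3: P0=M P1=I P2=I P3=I  mem[L3]=32
26. P1: store L3 := 88  bus=[BusRdX,Flush]  L3: P0=I P1=M P2=I P3=I  mem[L3]=56
27. P0: load  L0  bus=[BusRd]  L0: P0=S P1=I P2=O P3=I  mem[L0]=37

state = I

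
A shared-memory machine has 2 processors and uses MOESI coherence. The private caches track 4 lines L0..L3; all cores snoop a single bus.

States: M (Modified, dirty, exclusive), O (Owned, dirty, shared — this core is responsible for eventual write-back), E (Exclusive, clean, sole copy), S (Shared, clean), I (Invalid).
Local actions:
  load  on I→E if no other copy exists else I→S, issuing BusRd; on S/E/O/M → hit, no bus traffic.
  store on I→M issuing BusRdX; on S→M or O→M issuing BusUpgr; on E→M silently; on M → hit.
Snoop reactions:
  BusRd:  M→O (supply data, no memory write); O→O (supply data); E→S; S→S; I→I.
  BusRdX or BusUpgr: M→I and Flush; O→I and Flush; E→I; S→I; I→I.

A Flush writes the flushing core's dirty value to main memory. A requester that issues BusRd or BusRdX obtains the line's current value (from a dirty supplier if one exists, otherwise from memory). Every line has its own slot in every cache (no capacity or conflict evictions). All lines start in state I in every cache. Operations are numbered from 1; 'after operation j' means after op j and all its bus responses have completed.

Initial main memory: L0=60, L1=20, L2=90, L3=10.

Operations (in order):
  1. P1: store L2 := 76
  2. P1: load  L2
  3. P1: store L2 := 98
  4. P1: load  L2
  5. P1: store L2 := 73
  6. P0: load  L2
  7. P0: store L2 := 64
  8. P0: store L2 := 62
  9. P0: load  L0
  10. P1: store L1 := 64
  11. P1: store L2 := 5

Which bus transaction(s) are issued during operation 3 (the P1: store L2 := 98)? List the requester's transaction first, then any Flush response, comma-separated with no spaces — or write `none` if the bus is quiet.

bus = none

1. P1: store L2 := 76  bus=[BusRdX]  L2: P0=I P1=M  mem[L2]=90
2. P1: load  L2  bus=[-]  L2: P0=I P1=M  mem[L2]=90
3. P1: store L2 := 98  bus=[-]  L2: P0=I P1=M  mem[L2]=90
4. P1: load  L2  bus=[-]  L2: P0=I P1=M  mem[L2]=90
5. P1: store L2 := 73  bus=[-]  L2: P0=I P1=M  mem[L2]=90
6. P0: load  L2  bus=[BusRd]  L2: P0=S P1=O  mem[L2]=90
7. P0: store L2 := 64  bus=[BusUpgr,Flush]  L2: P0=M P1=I  mem[L2]=73
8. P0: store L2 := 62  bus=[-]  L2: P0=M P1=I  mem[L2]=73
9. P0: load  L0  bus=[BusRd]  L0: P0=E P1=I  mem[L0]=60
10. P1: store L1 := 64  bus=[BusRdX]  L1: P0=I P1=M  mem[L1]=20
11. P1: store L2 := 5  bus=[BusRdX,Flush]  L2: P0=I P1=M  mem[L2]=62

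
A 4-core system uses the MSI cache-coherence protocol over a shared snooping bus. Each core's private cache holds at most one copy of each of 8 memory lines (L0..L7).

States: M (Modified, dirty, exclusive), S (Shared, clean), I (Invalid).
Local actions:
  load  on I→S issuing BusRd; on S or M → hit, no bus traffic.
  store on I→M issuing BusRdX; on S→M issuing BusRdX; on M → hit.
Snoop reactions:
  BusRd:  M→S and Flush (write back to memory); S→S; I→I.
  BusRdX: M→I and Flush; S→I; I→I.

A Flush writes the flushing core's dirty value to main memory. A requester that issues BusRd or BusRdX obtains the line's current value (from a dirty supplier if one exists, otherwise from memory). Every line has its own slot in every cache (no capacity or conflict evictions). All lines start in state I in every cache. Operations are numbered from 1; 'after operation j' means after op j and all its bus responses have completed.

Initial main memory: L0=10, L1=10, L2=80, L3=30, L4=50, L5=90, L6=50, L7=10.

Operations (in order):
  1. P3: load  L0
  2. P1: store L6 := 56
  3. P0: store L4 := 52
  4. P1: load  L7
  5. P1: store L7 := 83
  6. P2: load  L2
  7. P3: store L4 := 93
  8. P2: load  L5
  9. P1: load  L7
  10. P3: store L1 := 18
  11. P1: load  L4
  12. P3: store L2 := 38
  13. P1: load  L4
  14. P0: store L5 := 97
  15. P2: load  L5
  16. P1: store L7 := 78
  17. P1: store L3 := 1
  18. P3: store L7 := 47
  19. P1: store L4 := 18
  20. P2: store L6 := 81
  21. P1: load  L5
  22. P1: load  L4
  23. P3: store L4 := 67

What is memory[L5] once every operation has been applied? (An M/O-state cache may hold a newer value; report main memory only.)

memory[L5] = 97

  op1 P3: load  L0 → I/I/I/S on L0; bus BusRd; mem=10
  op2 P1: store L6 := 56 → I/M/I/I on L6; bus BusRdX; mem=50
  op3 P0: store L4 := 52 → M/I/I/I on L4; bus BusRdX; mem=50
  op4 P1: load  L7 → I/S/I/I on L7; bus BusRd; mem=10
  op5 P1: store L7 := 83 → I/M/I/I on L7; bus BusRdX; mem=10
  op6 P2: load  L2 → I/I/S/I on L2; bus BusRd; mem=80
  op7 P3: store L4 := 93 → I/I/I/M on L4; bus BusRdX Flush; mem=52
  op8 P2: load  L5 → I/I/S/I on L5; bus BusRd; mem=90
  op9 P1: load  L7 → I/M/I/I on L7; bus (none); mem=10
  op10 P3: store L1 := 18 → I/I/I/M on L1; bus BusRdX; mem=10
  op11 P1: load  L4 → I/S/I/S on L4; bus BusRd Flush; mem=93
  op12 P3: store L2 := 38 → I/I/I/M on L2; bus BusRdX; mem=80
  op13 P1: load  L4 → I/S/I/S on L4; bus (none); mem=93
  op14 P0: store L5 := 97 → M/I/I/I on L5; bus BusRdX; mem=90
  op15 P2: load  L5 → S/I/S/I on L5; bus BusRd Flush; mem=97
  op16 P1: store L7 := 78 → I/M/I/I on L7; bus (none); mem=10
  op17 P1: store L3 := 1 → I/M/I/I on L3; bus BusRdX; mem=30
  op18 P3: store L7 := 47 → I/I/I/M on L7; bus BusRdX Flush; mem=78
  op19 P1: store L4 := 18 → I/M/I/I on L4; bus BusRdX; mem=93
  op20 P2: store L6 := 81 → I/I/M/I on L6; bus BusRdX Flush; mem=56
  op21 P1: load  L5 → S/S/S/I on L5; bus BusRd; mem=97
  op22 P1: load  L4 → I/M/I/I on L4; bus (none); mem=93
  op23 P3: store L4 := 67 → I/I/I/M on L4; bus BusRdX Flush; mem=18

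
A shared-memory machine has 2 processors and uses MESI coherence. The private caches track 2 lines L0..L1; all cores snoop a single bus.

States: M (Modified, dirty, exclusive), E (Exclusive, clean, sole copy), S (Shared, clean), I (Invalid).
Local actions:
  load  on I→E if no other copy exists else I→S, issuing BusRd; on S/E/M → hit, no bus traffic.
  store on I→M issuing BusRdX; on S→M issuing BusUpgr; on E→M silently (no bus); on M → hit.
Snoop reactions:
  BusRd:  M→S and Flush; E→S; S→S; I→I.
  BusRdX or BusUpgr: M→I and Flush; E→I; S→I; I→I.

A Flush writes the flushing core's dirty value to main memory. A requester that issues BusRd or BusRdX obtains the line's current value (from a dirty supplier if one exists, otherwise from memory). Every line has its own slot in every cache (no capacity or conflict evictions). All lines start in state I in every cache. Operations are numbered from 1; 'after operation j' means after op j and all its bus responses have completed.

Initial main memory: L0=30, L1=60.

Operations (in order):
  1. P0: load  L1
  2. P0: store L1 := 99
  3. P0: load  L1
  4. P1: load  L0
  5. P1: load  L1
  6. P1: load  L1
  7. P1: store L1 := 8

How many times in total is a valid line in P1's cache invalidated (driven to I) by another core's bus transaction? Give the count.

invalidations = 0

[1] P0: load  L1 | P0:E(60), P1:I | bus: BusRd
[2] P0: store L1 := 99 | P0:M(99), P1:I | bus: none
[3] P0: load  L1 | P0:M(99), P1:I | bus: none
[4] P1: load  L0 | P0:I, P1:E(30) | bus: BusRd
[5] P1: load  L1 | P0:S(99), P1:S(99) | bus: BusRd,Flush
[6] P1: load  L1 | P0:S(99), P1:S(99) | bus: none
[7] P1: store L1 := 8 | P0:I, P1:M(8) | bus: BusUpgr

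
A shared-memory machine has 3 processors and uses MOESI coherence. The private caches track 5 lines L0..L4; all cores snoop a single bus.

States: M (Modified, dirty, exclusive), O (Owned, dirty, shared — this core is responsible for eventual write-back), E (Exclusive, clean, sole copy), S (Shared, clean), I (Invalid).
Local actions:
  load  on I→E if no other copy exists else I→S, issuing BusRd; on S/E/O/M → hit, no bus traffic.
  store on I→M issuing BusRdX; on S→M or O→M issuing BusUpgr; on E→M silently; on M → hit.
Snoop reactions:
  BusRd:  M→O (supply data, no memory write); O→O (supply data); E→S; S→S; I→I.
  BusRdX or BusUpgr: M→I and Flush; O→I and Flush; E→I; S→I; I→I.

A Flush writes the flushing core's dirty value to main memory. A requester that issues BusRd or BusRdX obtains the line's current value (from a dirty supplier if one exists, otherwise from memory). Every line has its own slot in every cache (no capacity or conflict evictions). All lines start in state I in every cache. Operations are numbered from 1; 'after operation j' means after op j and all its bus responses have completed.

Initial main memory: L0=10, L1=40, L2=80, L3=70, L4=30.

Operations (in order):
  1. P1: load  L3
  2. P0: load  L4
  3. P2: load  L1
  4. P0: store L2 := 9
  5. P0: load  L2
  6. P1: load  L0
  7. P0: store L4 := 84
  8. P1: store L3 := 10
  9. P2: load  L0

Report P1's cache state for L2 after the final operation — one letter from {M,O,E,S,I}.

state = I

[1] P1: load  L3 | P0:I, P1:E(70), P2:I | bus: BusRd
[2] P0: load  L4 | P0:E(30), P1:I, P2:I | bus: BusRd
[3] P2: load  L1 | P0:I, P1:I, P2:E(40) | bus: BusRd
[4] P0: store L2 := 9 | P0:M(9), P1:I, P2:I | bus: BusRdX
[5] P0: load  L2 | P0:M(9), P1:I, P2:I | bus: none
[6] P1: load  L0 | P0:I, P1:E(10), P2:I | bus: BusRd
[7] P0: store L4 := 84 | P0:M(84), P1:I, P2:I | bus: none
[8] P1: store L3 := 10 | P0:I, P1:M(10), P2:I | bus: none
[9] P2: load  L0 | P0:I, P1:S(10), P2:S(10) | bus: BusRd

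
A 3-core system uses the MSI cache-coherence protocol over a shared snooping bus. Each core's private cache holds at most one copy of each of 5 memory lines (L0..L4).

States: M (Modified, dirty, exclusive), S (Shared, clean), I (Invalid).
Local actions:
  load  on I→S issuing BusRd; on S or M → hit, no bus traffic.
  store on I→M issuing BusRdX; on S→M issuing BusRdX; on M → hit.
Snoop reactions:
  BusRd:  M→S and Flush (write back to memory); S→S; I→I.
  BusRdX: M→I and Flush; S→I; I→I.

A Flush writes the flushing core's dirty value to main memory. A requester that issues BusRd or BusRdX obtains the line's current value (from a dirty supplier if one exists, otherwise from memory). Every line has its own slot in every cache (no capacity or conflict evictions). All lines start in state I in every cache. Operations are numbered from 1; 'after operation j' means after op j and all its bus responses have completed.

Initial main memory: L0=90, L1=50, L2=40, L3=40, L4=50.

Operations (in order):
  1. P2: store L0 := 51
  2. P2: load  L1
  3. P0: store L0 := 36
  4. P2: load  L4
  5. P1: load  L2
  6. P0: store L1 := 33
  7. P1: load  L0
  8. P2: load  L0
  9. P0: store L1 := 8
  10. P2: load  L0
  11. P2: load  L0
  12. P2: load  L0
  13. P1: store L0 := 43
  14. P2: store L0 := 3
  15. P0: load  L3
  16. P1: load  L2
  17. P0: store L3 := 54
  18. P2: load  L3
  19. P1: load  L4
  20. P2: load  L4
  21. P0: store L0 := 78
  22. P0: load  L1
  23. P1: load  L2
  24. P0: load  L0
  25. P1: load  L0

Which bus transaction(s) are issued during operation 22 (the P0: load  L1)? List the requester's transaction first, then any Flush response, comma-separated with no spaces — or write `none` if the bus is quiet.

step 1: P2: store L0 := 51  ⟶  IIM  (L0)  txn=BusRdX  M[L0]=90
step 2: P2: load  L1  ⟶  IIS  (L1)  txn=BusRd  M[L1]=50
step 3: P0: store L0 := 36  ⟶  MII  (L0)  txn=BusRdX+Flush  M[L0]=51
step 4: P2: load  L4  ⟶  IIS  (L4)  txn=BusRd  M[L4]=50
step 5: P1: load  L2  ⟶  ISI  (L2)  txn=BusRd  M[L2]=40
step 6: P0: store L1 := 33  ⟶  MII  (L1)  txn=BusRdX  M[L1]=50
step 7: P1: load  L0  ⟶  SSI  (L0)  txn=BusRd+Flush  M[L0]=36
step 8: P2: load  L0  ⟶  SSS  (L0)  txn=BusRd  M[L0]=36
step 9: P0: store L1 := 8  ⟶  MII  (L1)  txn=∅  M[L1]=50
step 10: P2: load  L0  ⟶  SSS  (L0)  txn=∅  M[L0]=36
step 11: P2: load  L0  ⟶  SSS  (L0)  txn=∅  M[L0]=36
step 12: P2: load  L0  ⟶  SSS  (L0)  txn=∅  M[L0]=36
step 13: P1: store L0 := 43  ⟶  IMI  (L0)  txn=BusRdX  M[L0]=36
step 14: P2: store L0 := 3  ⟶  IIM  (L0)  txn=BusRdX+Flush  M[L0]=43
step 15: P0: load  L3  ⟶  SII  (L3)  txn=BusRd  M[L3]=40
step 16: P1: load  L2  ⟶  ISI  (L2)  txn=∅  M[L2]=40
step 17: P0: store L3 := 54  ⟶  MII  (L3)  txn=BusRdX  M[L3]=40
step 18: P2: load  L3  ⟶  SIS  (L3)  txn=BusRd+Flush  M[L3]=54
step 19: P1: load  L4  ⟶  ISS  (L4)  txn=BusRd  M[L4]=50
step 20: P2: load  L4  ⟶  ISS  (L4)  txn=∅  M[L4]=50
step 21: P0: store L0 := 78  ⟶  MII  (L0)  txn=BusRdX+Flush  M[L0]=3
step 22: P0: load  L1  ⟶  MII  (L1)  txn=∅  M[L1]=50
step 23: P1: load  L2  ⟶  ISI  (L2)  txn=∅  M[L2]=40
step 24: P0: load  L0  ⟶  MII  (L0)  txn=∅  M[L0]=3
step 25: P1: load  L0  ⟶  SSI  (L0)  txn=BusRd+Flush  M[L0]=78

bus = none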